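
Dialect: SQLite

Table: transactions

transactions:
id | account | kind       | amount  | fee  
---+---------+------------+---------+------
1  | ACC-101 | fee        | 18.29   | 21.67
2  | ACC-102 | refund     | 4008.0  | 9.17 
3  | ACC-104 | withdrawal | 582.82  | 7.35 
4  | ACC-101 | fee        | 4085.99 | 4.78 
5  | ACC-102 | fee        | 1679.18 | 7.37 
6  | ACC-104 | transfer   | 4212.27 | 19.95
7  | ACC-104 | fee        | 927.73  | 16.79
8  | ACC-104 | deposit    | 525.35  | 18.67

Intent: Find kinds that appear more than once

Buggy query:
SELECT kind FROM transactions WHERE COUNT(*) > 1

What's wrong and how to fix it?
Bug: WHERE can't reference COUNT(*); aggregates are computed after WHERE

Fix: GROUP BY kind, then filter groups with HAVING COUNT(*) > 1

Corrected query:
SELECT kind FROM transactions GROUP BY kind HAVING COUNT(*) > 1

Result:
kind
----
fee 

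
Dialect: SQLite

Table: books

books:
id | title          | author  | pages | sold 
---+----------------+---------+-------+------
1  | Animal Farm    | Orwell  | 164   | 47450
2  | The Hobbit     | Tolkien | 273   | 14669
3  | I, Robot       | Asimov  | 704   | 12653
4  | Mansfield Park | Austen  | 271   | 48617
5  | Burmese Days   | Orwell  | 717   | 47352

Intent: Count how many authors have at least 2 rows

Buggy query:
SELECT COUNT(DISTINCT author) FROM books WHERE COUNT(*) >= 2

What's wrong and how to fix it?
Bug: WHERE filters individual rows, not groups, so a group-level COUNT is invalid there

Fix: Use a subquery that GROUPs and filters with HAVING, then count its rows

Corrected query:
SELECT COUNT(*) FROM (SELECT author FROM books GROUP BY author HAVING COUNT(*) >= 2)

Result:
COUNT(*)
--------
1       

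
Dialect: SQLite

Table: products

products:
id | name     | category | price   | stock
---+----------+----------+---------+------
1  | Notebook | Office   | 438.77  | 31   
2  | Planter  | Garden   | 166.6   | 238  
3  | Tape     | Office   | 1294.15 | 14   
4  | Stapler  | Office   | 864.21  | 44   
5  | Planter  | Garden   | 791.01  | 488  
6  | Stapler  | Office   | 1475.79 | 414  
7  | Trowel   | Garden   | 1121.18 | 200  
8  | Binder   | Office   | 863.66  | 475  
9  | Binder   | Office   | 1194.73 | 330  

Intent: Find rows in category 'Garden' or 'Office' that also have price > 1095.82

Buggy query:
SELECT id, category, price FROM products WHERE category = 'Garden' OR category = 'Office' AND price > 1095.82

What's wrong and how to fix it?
Bug: Without parentheses, AND is evaluated before OR, so the price filter only applies to the 'Office' branch

Fix: Add parentheses around the OR so the AND applies to both alternatives

Corrected query:
SELECT id, category, price FROM products WHERE (category = 'Garden' OR category = 'Office') AND price > 1095.82

Result:
id | category | price  
---+----------+--------
3  | Office   | 1294.15
6  | Office   | 1475.79
7  | Garden   | 1121.18
9  | Office   | 1194.73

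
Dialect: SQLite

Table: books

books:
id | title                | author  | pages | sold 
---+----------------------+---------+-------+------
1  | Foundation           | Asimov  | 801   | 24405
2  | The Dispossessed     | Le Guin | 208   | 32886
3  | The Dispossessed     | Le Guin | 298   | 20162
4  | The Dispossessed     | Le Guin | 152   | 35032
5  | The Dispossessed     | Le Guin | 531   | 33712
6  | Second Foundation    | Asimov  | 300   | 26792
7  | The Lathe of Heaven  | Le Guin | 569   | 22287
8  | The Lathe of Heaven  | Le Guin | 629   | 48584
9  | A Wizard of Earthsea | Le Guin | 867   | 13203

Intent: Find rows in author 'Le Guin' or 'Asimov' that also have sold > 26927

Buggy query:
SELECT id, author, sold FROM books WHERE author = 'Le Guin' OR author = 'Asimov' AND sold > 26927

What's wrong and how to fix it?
Bug: AND binds tighter than OR, so this parses as author = 'Le Guin' OR (author = 'Asimov' AND sold > 26927)

Fix: Group the OR with parentheses (or use IN), then AND the threshold

Corrected query:
SELECT id, author, sold FROM books WHERE (author = 'Le Guin' OR author = 'Asimov') AND sold > 26927

Result:
id | author  | sold 
---+---------+------
2  | Le Guin | 32886
4  | Le Guin | 35032
5  | Le Guin | 33712
8  | Le Guin | 48584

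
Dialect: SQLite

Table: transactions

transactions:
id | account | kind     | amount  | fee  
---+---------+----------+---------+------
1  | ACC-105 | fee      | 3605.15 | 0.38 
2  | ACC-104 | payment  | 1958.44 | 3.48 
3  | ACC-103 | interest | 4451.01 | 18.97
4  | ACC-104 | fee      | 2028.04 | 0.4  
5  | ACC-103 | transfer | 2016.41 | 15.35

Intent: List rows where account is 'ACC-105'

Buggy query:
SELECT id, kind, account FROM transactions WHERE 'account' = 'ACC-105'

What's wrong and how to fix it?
Bug: 'account' in single quotes is a string literal, not the column; the comparison is literal-vs-literal and never true

Fix: Reference the column as account without single quotes

Corrected query:
SELECT id, kind, account FROM transactions WHERE account = 'ACC-105'

Result:
id | kind | account
---+------+--------
1  | fee  | ACC-105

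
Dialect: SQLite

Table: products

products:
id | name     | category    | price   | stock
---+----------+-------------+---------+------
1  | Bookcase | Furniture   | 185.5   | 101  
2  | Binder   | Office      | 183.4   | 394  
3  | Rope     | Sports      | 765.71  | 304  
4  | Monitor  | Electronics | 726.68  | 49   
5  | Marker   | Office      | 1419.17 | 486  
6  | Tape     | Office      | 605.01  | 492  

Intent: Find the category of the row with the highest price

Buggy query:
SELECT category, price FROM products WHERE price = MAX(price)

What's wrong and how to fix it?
Bug: WHERE is evaluated per row; an aggregate over the whole table isn't defined there

Fix: Wrap MAX in a scalar subquery so WHERE compares against a single value

Corrected query:
SELECT category, price FROM products WHERE price = (SELECT MAX(price) FROM products)

Result:
category | price  
---------+--------
Office   | 1419.17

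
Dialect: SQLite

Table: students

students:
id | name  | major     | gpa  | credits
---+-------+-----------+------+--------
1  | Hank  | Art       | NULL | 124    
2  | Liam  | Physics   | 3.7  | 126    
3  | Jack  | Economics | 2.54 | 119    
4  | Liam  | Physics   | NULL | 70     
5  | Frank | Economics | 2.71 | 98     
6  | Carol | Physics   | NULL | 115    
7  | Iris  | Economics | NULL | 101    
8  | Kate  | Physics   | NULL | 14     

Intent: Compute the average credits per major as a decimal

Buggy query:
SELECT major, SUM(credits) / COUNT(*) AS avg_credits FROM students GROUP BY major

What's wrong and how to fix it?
Bug: SUM(credits) and COUNT(*) are both integers; the division truncates the fractional part

Fix: Multiply by 1.0 (or CAST to REAL) to force floating-point division

Corrected query:
SELECT major, SUM(credits) * 1.0 / COUNT(*) AS avg_credits FROM students GROUP BY major

Result:
major     | avg_credits
----------+------------
Art       | 124        
Economics | 106        
Physics   | 81.25      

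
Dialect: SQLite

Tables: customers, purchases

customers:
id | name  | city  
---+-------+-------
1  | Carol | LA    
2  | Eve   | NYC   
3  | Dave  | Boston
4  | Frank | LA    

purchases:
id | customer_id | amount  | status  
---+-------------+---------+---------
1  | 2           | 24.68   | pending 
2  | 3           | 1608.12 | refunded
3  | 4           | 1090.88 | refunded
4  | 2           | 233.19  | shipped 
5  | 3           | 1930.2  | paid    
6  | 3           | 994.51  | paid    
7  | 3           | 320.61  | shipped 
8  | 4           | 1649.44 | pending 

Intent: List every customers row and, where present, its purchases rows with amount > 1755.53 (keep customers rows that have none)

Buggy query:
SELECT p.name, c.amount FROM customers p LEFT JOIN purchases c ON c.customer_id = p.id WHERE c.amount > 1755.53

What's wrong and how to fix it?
Bug: Filtering c.amount in WHERE discards the NULL rows produced by LEFT JOIN, turning it into an inner join

Fix: Move the right-table condition into the ON clause so unmatched parents are kept

Corrected query:
SELECT p.name, c.amount FROM customers p LEFT JOIN purchases c ON c.customer_id = p.id AND c.amount > 1755.53

Result:
name  | amount
------+-------
Carol | NULL  
Eve   | NULL  
Dave  | 1930.2
Frank | NULL  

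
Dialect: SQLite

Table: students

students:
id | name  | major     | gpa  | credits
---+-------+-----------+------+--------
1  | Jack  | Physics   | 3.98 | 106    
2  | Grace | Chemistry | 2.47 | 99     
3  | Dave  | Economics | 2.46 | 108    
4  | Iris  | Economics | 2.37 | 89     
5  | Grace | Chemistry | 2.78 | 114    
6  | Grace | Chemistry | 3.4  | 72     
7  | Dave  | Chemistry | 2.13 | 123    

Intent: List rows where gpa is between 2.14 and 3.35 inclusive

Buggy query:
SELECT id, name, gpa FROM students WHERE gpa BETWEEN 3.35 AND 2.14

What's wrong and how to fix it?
Bug: The bounds are reversed; BETWEEN a AND b requires a <= b to match anything

Fix: Swap the bounds so the smaller value comes first

Corrected query:
SELECT id, name, gpa FROM students WHERE gpa BETWEEN 2.14 AND 3.35

Result:
id | name  | gpa 
---+-------+-----
2  | Grace | 2.47
3  | Dave  | 2.46
4  | Iris  | 2.37
5  | Grace | 2.78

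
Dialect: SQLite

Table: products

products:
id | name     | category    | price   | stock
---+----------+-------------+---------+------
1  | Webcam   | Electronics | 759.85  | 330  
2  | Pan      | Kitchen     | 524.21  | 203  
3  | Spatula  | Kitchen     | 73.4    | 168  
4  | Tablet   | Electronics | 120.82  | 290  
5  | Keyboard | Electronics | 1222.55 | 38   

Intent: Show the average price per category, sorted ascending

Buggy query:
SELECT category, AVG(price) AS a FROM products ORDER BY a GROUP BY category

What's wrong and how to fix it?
Bug: ORDER BY appears before GROUP BY; SQL clause order requires GROUP BY first

Fix: Move ORDER BY to the end, after GROUP BY

Corrected query:
SELECT category, AVG(price) AS a FROM products GROUP BY category ORDER BY a

Result:
category    | a         
------------+-----------
Kitchen     | 298.805   
Electronics | 701.073333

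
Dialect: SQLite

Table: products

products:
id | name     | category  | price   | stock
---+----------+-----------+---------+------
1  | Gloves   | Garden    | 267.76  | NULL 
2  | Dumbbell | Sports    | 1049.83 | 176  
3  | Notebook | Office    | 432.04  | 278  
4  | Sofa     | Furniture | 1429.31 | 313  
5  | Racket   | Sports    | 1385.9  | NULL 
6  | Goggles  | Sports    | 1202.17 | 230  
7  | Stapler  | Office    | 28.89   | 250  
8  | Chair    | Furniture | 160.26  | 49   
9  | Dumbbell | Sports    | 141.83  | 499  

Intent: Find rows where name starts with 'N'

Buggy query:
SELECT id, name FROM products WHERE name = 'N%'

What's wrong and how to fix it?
Bug: '=' compares the literal string including the % character; pattern matching needs LIKE

Fix: Use LIKE for wildcard pattern matching

Corrected query:
SELECT id, name FROM products WHERE name LIKE 'N%'

Result:
id | name    
---+---------
3  | Notebook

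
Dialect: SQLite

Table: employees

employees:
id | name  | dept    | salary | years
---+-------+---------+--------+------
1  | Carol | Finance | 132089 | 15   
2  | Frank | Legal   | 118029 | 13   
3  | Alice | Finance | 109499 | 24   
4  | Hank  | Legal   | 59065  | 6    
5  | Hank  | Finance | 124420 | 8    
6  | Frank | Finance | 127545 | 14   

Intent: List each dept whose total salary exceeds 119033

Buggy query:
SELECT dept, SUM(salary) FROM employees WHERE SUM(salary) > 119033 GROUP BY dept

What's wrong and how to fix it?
Bug: Aggregate functions cannot appear in a WHERE clause

Fix: Use HAVING (which filters groups after aggregation) instead of WHERE

Corrected query:
SELECT dept, SUM(salary) FROM employees GROUP BY dept HAVING SUM(salary) > 119033

Result:
dept    | SUM(salary)
--------+------------
Finance | 493553     
Legal   | 177094     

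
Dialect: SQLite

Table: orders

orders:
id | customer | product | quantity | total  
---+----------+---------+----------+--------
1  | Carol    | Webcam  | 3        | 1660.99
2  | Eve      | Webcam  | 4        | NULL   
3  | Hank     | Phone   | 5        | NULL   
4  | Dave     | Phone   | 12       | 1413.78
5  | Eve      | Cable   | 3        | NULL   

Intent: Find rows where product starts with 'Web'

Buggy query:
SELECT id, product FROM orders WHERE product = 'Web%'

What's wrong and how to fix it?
Bug: Wildcards only work with LIKE; '=' treats '%' as a literal character

Fix: Use LIKE for wildcard pattern matching

Corrected query:
SELECT id, product FROM orders WHERE product LIKE 'Web%'

Result:
id | product
---+--------
1  | Webcam 
2  | Webcam 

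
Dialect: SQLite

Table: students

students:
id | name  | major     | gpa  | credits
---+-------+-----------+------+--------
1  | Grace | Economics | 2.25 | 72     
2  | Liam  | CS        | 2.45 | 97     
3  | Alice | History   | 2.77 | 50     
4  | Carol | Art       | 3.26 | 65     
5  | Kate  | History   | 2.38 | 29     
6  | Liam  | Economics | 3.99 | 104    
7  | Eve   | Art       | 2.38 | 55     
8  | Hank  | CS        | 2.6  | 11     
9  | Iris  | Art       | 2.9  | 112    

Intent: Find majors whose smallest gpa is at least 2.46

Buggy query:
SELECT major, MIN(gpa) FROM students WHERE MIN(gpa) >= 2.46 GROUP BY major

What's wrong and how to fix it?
Bug: Aggregates like MIN are computed per group after WHERE runs

Fix: Use HAVING for the per-group MIN condition

Corrected query:
SELECT major, MIN(gpa) FROM students GROUP BY major HAVING MIN(gpa) >= 2.46

Result:
(no rows)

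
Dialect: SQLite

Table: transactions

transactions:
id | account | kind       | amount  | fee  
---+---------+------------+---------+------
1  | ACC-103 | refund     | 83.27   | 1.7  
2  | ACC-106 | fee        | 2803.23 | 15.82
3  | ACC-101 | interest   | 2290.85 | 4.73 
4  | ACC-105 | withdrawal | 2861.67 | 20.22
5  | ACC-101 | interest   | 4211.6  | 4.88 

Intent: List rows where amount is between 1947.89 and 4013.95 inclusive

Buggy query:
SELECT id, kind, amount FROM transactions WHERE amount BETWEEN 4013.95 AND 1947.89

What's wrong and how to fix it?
Bug: BETWEEN expects the lower bound first; with 4013.95 AND 1947.89 the range is empty

Fix: Write BETWEEN 1947.89 AND 4013.95

Corrected query:
SELECT id, kind, amount FROM transactions WHERE amount BETWEEN 1947.89 AND 4013.95

Result:
id | kind       | amount 
---+------------+--------
2  | fee        | 2803.23
3  | interest   | 2290.85
4  | withdrawal | 2861.67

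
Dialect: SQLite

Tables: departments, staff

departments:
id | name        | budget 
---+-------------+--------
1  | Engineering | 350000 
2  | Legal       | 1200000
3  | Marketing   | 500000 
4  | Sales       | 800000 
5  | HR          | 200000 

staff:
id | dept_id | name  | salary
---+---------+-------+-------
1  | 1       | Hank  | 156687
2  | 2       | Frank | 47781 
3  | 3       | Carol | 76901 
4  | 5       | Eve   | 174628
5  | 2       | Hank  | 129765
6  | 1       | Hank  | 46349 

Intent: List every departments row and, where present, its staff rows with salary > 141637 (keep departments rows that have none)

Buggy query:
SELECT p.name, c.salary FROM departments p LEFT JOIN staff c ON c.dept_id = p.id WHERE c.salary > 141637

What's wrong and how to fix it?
Bug: Filtering c.salary in WHERE discards the NULL rows produced by LEFT JOIN, turning it into an inner join

Fix: Put 'c.salary > 141637' in the JOIN's ON clause instead of WHERE

Corrected query:
SELECT p.name, c.salary FROM departments p LEFT JOIN staff c ON c.dept_id = p.id AND c.salary > 141637

Result:
name        | salary
------------+-------
Engineering | 156687
Legal       | NULL  
Marketing   | NULL  
Sales       | NULL  
HR          | 174628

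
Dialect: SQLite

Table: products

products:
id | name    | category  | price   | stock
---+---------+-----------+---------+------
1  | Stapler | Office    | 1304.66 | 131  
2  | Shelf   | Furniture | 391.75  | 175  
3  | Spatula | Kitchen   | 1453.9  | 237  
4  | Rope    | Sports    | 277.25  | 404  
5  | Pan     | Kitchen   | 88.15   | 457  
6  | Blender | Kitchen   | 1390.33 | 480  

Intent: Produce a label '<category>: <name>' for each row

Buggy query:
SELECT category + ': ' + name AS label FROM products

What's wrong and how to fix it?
Bug: SQLite uses || for string concatenation; + coerces text to numbers (yielding 0)

Fix: Use the || operator for string concatenation

Corrected query:
SELECT category || ': ' || name AS label FROM products

Result:
label           
----------------
Office: Stapler 
Furniture: Shelf
Kitchen: Spatula
Sports: Rope    
Kitchen: Pan    
Kitchen: Blender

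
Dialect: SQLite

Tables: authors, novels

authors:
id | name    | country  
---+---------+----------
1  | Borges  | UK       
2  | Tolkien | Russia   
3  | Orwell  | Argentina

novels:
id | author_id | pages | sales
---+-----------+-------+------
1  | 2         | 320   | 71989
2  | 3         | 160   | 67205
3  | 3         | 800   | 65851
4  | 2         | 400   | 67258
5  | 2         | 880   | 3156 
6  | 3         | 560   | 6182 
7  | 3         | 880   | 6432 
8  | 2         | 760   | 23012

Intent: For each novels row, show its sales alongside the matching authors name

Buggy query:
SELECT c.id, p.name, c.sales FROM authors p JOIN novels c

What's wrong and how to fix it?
Bug: JOIN with no ON clause produces a cartesian product; every novels row pairs with every authors row

Fix: Add ON c.author_id = p.id to the JOIN

Corrected query:
SELECT c.id, p.name, c.sales FROM authors p JOIN novels c ON c.author_id = p.id

Result:
id | name    | sales
---+---------+------
1  | Tolkien | 71989
2  | Orwell  | 67205
3  | Orwell  | 65851
4  | Tolkien | 67258
5  | Tolkien | 3156 
6  | Orwell  | 6182 
7  | Orwell  | 6432 
8  | Tolkien | 23012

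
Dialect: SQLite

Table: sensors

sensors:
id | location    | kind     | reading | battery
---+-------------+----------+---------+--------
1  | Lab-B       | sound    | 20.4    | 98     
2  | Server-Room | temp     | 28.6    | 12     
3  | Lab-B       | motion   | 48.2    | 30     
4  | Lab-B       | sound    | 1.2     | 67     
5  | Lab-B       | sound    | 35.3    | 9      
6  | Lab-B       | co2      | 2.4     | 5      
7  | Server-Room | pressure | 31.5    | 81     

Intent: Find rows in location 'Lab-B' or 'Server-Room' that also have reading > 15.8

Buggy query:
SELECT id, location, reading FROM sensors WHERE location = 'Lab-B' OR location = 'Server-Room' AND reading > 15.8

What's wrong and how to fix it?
Bug: AND binds tighter than OR, so this parses as location = 'Lab-B' OR (location = 'Server-Room' AND reading > 15.8)

Fix: Add parentheses around the OR so the AND applies to both alternatives

Corrected query:
SELECT id, location, reading FROM sensors WHERE (location = 'Lab-B' OR location = 'Server-Room') AND reading > 15.8

Result:
id | location    | reading
---+-------------+--------
1  | Lab-B       | 20.4   
2  | Server-Room | 28.6   
3  | Lab-B       | 48.2   
5  | Lab-B       | 35.3   
7  | Server-Room | 31.5   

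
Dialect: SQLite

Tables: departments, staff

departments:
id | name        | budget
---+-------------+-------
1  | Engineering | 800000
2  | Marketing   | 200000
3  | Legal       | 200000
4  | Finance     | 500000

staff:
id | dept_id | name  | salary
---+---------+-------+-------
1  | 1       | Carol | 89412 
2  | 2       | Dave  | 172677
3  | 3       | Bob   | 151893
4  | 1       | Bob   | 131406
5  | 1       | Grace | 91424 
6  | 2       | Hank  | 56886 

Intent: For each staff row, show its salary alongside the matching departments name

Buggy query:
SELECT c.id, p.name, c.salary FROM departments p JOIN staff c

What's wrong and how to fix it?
Bug: JOIN with no ON clause produces a cartesian product; every staff row pairs with every departments row

Fix: Specify the join condition linking the foreign key to the parent id

Corrected query:
SELECT c.id, p.name, c.salary FROM departments p JOIN staff c ON c.dept_id = p.id

Result:
id | name        | salary
---+-------------+-------
1  | Engineering | 89412 
2  | Marketing   | 172677
3  | Legal       | 151893
4  | Engineering | 131406
5  | Engineering | 91424 
6  | Marketing   | 56886 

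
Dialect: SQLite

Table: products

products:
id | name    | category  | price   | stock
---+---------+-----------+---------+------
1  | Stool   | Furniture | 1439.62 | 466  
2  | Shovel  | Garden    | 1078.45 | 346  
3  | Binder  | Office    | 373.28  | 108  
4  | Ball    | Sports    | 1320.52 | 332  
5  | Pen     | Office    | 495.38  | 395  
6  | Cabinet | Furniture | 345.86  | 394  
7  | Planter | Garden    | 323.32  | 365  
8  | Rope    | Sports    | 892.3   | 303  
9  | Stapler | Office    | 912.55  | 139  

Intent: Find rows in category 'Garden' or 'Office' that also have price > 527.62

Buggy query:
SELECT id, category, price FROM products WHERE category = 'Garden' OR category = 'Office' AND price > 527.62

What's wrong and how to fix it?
Bug: Without parentheses, AND is evaluated before OR, so the price filter only applies to the 'Office' branch

Fix: Group the OR with parentheses (or use IN), then AND the threshold

Corrected query:
SELECT id, category, price FROM products WHERE (category = 'Garden' OR category = 'Office') AND price > 527.62

Result:
id | category | price  
---+----------+--------
2  | Garden   | 1078.45
9  | Office   | 912.55 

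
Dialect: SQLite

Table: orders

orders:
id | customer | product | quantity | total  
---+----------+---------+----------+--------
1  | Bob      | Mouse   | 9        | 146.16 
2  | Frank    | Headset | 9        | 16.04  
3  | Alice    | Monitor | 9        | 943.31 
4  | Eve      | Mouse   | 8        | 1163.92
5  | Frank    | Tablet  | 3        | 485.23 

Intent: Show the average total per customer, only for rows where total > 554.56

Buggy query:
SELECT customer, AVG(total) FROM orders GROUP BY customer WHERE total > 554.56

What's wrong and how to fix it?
Bug: WHERE cannot follow GROUP BY

Fix: Move the WHERE clause before GROUP BY

Corrected query:
SELECT customer, AVG(total) FROM orders WHERE total > 554.56 GROUP BY customer

Result:
customer | AVG(total)
---------+-----------
Alice    | 943.31    
Eve      | 1163.92   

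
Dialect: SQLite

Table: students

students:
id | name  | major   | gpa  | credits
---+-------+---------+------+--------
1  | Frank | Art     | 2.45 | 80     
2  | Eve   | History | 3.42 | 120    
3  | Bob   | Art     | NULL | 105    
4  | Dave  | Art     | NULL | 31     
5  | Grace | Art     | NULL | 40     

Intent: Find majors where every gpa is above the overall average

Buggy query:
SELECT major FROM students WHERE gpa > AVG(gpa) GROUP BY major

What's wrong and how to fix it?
Bug: WHERE evaluates per row before aggregation, so AVG() is unavailable

Fix: Compute the overall average in a scalar subquery and compare each group's MIN against it in HAVING

Corrected query:
SELECT major FROM students GROUP BY major HAVING MIN(gpa) > (SELECT AVG(gpa) FROM students)

Result:
major  
-------
History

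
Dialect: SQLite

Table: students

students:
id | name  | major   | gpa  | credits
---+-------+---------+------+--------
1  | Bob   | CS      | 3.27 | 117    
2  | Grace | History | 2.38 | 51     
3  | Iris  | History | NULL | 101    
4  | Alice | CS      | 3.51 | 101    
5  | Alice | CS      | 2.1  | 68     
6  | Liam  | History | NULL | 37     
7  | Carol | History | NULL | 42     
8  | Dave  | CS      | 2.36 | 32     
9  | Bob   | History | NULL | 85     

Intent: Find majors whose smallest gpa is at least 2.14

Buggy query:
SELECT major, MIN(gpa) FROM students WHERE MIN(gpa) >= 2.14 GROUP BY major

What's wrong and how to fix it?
Bug: Aggregates like MIN are computed per group after WHERE runs

Fix: Replace WHERE with HAVING after the GROUP BY

Corrected query:
SELECT major, MIN(gpa) FROM students GROUP BY major HAVING MIN(gpa) >= 2.14

Result:
major   | MIN(gpa)
--------+---------
History | 2.38    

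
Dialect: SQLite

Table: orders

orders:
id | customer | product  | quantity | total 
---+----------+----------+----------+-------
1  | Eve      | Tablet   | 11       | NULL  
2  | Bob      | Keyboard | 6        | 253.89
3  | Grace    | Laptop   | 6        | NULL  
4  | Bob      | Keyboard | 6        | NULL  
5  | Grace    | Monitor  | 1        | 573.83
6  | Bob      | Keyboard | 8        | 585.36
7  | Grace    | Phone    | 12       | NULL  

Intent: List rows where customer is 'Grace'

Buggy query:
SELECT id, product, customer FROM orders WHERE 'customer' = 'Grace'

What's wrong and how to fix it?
Bug: Single quotes denote string literals in SQL; the column name is being compared as a constant string

Fix: Reference the column as customer without single quotes

Corrected query:
SELECT id, product, customer FROM orders WHERE customer = 'Grace'

Result:
id | product | customer
---+---------+---------
3  | Laptop  | Grace   
5  | Monitor | Grace   
7  | Phone   | Grace   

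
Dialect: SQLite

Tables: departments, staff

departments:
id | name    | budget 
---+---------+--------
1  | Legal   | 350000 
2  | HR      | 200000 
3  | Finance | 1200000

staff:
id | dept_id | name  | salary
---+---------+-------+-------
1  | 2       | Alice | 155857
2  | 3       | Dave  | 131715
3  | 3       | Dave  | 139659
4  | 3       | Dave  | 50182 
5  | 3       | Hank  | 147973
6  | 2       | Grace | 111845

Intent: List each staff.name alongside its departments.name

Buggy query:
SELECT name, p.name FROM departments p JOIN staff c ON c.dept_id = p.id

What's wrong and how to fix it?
Bug: 'name' exists in both joined tables, so the database can't tell which one is meant

Fix: Prefix ambiguous columns with the table alias

Corrected query:
SELECT c.name, p.name FROM departments p JOIN staff c ON c.dept_id = p.id

Result:
name  | name   
------+--------
Alice | HR     
Dave  | Finance
Dave  | Finance
Dave  | Finance
Hank  | Finance
Grace | HR     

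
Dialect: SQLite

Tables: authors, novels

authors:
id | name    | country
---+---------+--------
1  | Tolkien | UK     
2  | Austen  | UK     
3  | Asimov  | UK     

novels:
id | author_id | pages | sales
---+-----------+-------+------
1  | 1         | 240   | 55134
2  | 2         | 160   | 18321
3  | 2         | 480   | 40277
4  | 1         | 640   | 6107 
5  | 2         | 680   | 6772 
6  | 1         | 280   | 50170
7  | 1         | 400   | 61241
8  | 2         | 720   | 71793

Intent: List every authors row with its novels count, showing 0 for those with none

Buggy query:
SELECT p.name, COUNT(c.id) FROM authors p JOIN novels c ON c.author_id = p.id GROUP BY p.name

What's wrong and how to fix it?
Bug: An inner join excludes parents with zero children

Fix: Use LEFT JOIN so parents without children still appear (COUNT(c.id) gives 0)

Corrected query:
SELECT p.name, COUNT(c.id) FROM authors p LEFT JOIN novels c ON c.author_id = p.id GROUP BY p.name

Result:
name    | COUNT(c.id)
--------+------------
Asimov  | 0          
Austen  | 4          
Tolkien | 4          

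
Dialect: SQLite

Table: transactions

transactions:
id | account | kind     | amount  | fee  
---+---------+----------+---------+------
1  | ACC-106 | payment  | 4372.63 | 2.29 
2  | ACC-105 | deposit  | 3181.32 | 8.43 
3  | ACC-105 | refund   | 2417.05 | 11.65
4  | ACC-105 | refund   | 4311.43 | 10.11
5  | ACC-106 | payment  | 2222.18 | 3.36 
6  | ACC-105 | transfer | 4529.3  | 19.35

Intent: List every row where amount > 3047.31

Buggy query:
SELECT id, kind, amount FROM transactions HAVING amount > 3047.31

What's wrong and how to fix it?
Bug: This is a non-aggregate query (no GROUP BY, no aggregates), so in SQLite the HAVING clause is invalid here; a row-level condition belongs in WHERE

Fix: Replace HAVING with WHERE since the condition applies to individual rows

Corrected query:
SELECT id, kind, amount FROM transactions WHERE amount > 3047.31

Result:
id | kind     | amount 
---+----------+--------
1  | payment  | 4372.63
2  | deposit  | 3181.32
4  | refund   | 4311.43
6  | transfer | 4529.3 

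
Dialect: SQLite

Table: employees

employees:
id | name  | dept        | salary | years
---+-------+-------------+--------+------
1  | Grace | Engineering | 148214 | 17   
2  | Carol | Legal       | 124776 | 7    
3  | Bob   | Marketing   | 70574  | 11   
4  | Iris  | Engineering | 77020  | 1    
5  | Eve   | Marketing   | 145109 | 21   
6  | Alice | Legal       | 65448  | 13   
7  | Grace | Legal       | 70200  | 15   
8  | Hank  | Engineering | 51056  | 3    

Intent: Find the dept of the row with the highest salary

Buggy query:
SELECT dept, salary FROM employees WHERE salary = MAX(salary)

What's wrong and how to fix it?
Bug: MAX(salary) is an aggregate and cannot be used directly in WHERE

Fix: Wrap MAX in a scalar subquery so WHERE compares against a single value

Corrected query:
SELECT dept, salary FROM employees WHERE salary = (SELECT MAX(salary) FROM employees)

Result:
dept        | salary
------------+-------
Engineering | 148214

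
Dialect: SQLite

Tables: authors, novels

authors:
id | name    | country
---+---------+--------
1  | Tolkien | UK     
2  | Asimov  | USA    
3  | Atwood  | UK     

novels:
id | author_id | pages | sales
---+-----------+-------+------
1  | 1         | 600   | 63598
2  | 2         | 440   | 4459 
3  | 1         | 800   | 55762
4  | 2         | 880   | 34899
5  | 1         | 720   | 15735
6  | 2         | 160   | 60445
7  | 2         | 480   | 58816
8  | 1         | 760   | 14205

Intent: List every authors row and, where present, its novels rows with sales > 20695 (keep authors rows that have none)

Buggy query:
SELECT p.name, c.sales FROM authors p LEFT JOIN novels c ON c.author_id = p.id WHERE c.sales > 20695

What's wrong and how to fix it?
Bug: A WHERE condition on the right-hand table after LEFT JOIN drops unmatched parents

Fix: Move the right-table condition into the ON clause so unmatched parents are kept

Corrected query:
SELECT p.name, c.sales FROM authors p LEFT JOIN novels c ON c.author_id = p.id AND c.sales > 20695

Result:
name    | sales
--------+------
Tolkien | 55762
Tolkien | 63598
Asimov  | 34899
Asimov  | 58816
Asimov  | 60445
Atwood  | NULL 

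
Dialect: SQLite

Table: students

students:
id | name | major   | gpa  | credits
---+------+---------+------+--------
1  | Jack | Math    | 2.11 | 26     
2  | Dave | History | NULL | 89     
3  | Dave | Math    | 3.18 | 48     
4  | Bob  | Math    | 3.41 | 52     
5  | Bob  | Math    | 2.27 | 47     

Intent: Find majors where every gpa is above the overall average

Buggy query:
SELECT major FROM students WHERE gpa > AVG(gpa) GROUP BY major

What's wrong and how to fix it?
Bug: WHERE evaluates per row before aggregation, so AVG() is unavailable

Fix: Use a subquery for AVG and a HAVING MIN(...) filter so the condition holds for every row in the group

Corrected query:
SELECT major FROM students GROUP BY major HAVING MIN(gpa) > (SELECT AVG(gpa) FROM students)

Result:
(no rows)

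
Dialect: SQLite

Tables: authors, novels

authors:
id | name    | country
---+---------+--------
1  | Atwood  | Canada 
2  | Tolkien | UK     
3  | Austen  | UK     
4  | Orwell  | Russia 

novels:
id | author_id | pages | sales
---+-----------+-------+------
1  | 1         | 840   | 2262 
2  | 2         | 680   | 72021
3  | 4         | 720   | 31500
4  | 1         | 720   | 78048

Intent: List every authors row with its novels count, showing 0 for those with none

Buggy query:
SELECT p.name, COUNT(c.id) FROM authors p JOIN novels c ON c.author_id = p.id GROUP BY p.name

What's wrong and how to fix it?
Bug: An inner join excludes parents with zero children

Fix: Use LEFT JOIN so parents without children still appear (COUNT(c.id) gives 0)

Corrected query:
SELECT p.name, COUNT(c.id) FROM authors p LEFT JOIN novels c ON c.author_id = p.id GROUP BY p.name

Result:
name    | COUNT(c.id)
--------+------------
Atwood  | 2          
Austen  | 0          
Orwell  | 1          
Tolkien | 1          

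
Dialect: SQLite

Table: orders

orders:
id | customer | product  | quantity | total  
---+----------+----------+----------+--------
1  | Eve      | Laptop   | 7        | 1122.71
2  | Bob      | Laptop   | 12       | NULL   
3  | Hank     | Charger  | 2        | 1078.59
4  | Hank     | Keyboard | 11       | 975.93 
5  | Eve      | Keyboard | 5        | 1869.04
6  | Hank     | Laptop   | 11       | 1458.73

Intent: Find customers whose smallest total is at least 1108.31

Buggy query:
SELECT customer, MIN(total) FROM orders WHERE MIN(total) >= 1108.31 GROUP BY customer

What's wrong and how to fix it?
Bug: Aggregates like MIN are computed per group after WHERE runs

Fix: Replace WHERE with HAVING after the GROUP BY

Corrected query:
SELECT customer, MIN(total) FROM orders GROUP BY customer HAVING MIN(total) >= 1108.31

Result:
customer | MIN(total)
---------+-----------
Eve      | 1122.71   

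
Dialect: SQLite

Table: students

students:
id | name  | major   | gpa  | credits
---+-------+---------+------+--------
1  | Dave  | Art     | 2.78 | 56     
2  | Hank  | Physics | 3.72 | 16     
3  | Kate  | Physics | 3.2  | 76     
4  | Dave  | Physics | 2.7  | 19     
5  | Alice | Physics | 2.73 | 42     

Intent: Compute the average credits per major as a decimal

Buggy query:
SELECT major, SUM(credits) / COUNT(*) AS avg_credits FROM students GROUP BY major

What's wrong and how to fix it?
Bug: SUM(credits) and COUNT(*) are both integers; the division truncates the fractional part

Fix: Cast one side to REAL so the division keeps the fractional part

Corrected query:
SELECT major, SUM(credits) * 1.0 / COUNT(*) AS avg_credits FROM students GROUP BY major

Result:
major   | avg_credits
--------+------------
Art     | 56         
Physics | 38.25      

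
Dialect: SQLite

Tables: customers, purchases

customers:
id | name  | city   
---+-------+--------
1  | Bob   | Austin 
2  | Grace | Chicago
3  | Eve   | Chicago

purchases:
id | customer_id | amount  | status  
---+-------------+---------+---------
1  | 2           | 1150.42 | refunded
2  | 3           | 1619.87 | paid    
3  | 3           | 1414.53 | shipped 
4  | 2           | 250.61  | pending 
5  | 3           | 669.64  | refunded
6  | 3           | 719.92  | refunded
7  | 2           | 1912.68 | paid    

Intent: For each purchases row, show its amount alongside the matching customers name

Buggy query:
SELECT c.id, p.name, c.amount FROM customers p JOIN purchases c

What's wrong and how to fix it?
Bug: JOIN with no ON clause produces a cartesian product; every purchases row pairs with every customers row

Fix: Specify the join condition linking the foreign key to the parent id

Corrected query:
SELECT c.id, p.name, c.amount FROM customers p JOIN purchases c ON c.customer_id = p.id

Result:
id | name  | amount 
---+-------+--------
1  | Grace | 1150.42
2  | Eve   | 1619.87
3  | Eve   | 1414.53
4  | Grace | 250.61 
5  | Eve   | 669.64 
6  | Eve   | 719.92 
7  | Grace | 1912.68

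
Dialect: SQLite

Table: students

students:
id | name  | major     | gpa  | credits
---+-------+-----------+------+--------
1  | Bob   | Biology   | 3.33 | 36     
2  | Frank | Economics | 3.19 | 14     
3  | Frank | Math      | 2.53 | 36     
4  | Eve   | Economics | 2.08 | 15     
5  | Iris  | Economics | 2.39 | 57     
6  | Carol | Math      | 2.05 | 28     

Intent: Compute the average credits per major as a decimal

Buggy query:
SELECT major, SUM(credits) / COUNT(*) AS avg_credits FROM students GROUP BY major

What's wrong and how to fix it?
Bug: SUM(credits) and COUNT(*) are both integers; the division truncates the fractional part

Fix: Cast one side to REAL so the division keeps the fractional part

Corrected query:
SELECT major, SUM(credits) * 1.0 / COUNT(*) AS avg_credits FROM students GROUP BY major

Result:
major     | avg_credits
----------+------------
Biology   | 36         
Economics | 28.666667  
Math      | 32         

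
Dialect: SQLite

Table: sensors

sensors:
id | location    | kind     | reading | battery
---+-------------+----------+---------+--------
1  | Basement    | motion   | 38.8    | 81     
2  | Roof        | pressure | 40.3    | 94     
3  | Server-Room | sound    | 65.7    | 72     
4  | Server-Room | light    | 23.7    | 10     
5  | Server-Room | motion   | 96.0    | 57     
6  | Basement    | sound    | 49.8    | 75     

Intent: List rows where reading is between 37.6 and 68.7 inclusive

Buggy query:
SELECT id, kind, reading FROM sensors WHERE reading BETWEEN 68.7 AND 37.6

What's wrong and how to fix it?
Bug: The bounds are reversed; BETWEEN a AND b requires a <= b to match anything

Fix: Swap the bounds so the smaller value comes first

Corrected query:
SELECT id, kind, reading FROM sensors WHERE reading BETWEEN 37.6 AND 68.7

Result:
id | kind     | reading
---+----------+--------
1  | motion   | 38.8   
2  | pressure | 40.3   
3  | sound    | 65.7   
6  | sound    | 49.8   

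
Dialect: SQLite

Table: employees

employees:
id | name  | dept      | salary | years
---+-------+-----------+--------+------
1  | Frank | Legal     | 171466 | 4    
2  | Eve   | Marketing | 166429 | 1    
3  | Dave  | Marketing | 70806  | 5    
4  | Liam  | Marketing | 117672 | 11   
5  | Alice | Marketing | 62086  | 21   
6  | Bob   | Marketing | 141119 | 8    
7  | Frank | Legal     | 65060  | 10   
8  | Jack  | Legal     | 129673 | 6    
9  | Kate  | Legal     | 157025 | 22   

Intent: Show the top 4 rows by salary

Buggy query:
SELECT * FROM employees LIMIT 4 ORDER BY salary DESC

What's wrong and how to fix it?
Bug: LIMIT must come after ORDER BY

Fix: Sort with ORDER BY, then apply LIMIT

Corrected query:
SELECT * FROM employees ORDER BY salary DESC LIMIT 4

Result:
id | name  | dept      | salary | years
---+-------+-----------+--------+------
1  | Frank | Legal     | 171466 | 4    
2  | Eve   | Marketing | 166429 | 1    
9  | Kate  | Legal     | 157025 | 22   
6  | Bob   | Marketing | 141119 | 8    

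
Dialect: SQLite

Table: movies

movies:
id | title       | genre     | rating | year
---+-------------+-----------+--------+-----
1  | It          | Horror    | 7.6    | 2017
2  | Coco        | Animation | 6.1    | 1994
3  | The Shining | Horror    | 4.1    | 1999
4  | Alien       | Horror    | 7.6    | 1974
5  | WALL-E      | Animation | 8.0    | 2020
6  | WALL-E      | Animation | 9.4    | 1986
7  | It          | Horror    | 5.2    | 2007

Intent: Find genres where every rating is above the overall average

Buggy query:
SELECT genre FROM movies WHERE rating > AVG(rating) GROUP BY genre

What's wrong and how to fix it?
Bug: AVG() is an aggregate; it can't sit directly in WHERE

Fix: Compute the overall average in a scalar subquery and compare each group's MIN against it in HAVING

Corrected query:
SELECT genre FROM movies GROUP BY genre HAVING MIN(rating) > (SELECT AVG(rating) FROM movies)

Result:
(no rows)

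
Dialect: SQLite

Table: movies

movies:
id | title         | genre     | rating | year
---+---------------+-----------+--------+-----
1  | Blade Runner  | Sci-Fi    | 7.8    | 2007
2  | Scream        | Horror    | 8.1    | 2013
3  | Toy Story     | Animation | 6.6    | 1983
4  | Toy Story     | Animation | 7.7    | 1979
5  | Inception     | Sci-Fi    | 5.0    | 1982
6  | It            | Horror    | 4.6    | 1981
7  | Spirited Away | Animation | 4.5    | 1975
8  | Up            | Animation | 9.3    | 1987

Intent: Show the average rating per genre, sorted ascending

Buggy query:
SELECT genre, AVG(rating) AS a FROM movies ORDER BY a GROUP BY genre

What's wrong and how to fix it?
Bug: GROUP BY must precede ORDER BY

Fix: Reorder: SELECT … FROM … GROUP BY … ORDER BY …

Corrected query:
SELECT genre, AVG(rating) AS a FROM movies GROUP BY genre ORDER BY a

Result:
genre     | a    
----------+------
Horror    | 6.35 
Sci-Fi    | 6.4  
Animation | 7.025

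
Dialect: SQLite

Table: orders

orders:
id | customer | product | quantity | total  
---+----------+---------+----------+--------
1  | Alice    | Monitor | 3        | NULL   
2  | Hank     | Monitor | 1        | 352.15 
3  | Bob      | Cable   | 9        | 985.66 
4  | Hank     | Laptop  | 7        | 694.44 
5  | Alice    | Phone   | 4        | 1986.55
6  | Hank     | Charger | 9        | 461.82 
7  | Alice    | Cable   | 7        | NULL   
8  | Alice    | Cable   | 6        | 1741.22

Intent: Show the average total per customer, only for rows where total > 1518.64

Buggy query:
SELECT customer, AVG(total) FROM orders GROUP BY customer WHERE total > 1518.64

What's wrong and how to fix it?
Bug: Row-level WHERE must come before GROUP BY in the clause order

Fix: Place WHERE between FROM and GROUP BY

Corrected query:
SELECT customer, AVG(total) FROM orders WHERE total > 1518.64 GROUP BY customer

Result:
customer | AVG(total)
---------+-----------
Alice    | 1863.885  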